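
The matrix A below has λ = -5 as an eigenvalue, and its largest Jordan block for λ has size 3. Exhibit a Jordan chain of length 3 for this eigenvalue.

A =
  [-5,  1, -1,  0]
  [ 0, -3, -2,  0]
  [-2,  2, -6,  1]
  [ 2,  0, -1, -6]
A Jordan chain for λ = -5 of length 3:
v_1 = (2, 4, 4, 0)ᵀ
v_2 = (0, 0, -2, 2)ᵀ
v_3 = (1, 0, 0, 0)ᵀ

Let N = A − (-5)·I. We want v_3 with N^3 v_3 = 0 but N^2 v_3 ≠ 0; then v_{j-1} := N · v_j for j = 3, …, 2.

Pick v_3 = (1, 0, 0, 0)ᵀ.
Then v_2 = N · v_3 = (0, 0, -2, 2)ᵀ.
Then v_1 = N · v_2 = (2, 4, 4, 0)ᵀ.

Sanity check: (A − (-5)·I) v_1 = (0, 0, 0, 0)ᵀ = 0. ✓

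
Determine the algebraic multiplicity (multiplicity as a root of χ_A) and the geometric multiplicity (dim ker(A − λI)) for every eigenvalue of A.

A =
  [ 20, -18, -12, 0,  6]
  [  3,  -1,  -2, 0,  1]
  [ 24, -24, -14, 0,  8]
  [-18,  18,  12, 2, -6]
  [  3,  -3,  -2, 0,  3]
λ = 2: alg = 5, geom = 4

Step 1 — factor the characteristic polynomial to read off the algebraic multiplicities:
  χ_A(x) = (x - 2)^5

Step 2 — compute geometric multiplicities via the rank-nullity identity g(λ) = n − rank(A − λI):
  rank(A − (2)·I) = 1, so dim ker(A − (2)·I) = n − 1 = 4

Summary:
  λ = 2: algebraic multiplicity = 5, geometric multiplicity = 4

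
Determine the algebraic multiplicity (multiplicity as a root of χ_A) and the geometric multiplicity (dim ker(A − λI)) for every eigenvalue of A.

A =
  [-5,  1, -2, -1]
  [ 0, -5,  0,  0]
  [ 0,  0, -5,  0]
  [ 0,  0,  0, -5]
λ = -5: alg = 4, geom = 3

Step 1 — factor the characteristic polynomial to read off the algebraic multiplicities:
  χ_A(x) = (x + 5)^4

Step 2 — compute geometric multiplicities via the rank-nullity identity g(λ) = n − rank(A − λI):
  rank(A − (-5)·I) = 1, so dim ker(A − (-5)·I) = n − 1 = 3

Summary:
  λ = -5: algebraic multiplicity = 4, geometric multiplicity = 3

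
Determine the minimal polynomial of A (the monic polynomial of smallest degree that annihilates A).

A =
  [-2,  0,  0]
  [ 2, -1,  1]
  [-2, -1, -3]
x^2 + 4*x + 4

The characteristic polynomial is χ_A(x) = (x + 2)^3, so the eigenvalues are known. The minimal polynomial is
  m_A(x) = Π_λ (x − λ)^{k_λ}
where k_λ is the size of the *largest* Jordan block for λ (equivalently, the smallest k with (A − λI)^k v = 0 for every generalised eigenvector v of λ).

  λ = -2: largest Jordan block has size 2, contributing (x + 2)^2

So m_A(x) = (x + 2)^2 = x^2 + 4*x + 4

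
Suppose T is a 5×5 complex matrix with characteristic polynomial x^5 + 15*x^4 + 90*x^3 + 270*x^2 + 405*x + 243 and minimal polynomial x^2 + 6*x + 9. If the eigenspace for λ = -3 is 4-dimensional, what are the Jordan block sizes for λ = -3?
Block sizes for λ = -3: [2, 1, 1, 1]

Step 1 — from the characteristic polynomial, algebraic multiplicity of λ = -3 is 5. From dim ker(T − (-3)·I) = 4, there are exactly 4 Jordan blocks for λ = -3.
Step 2 — from the minimal polynomial, the factor (x + 3)^2 tells us the largest block for λ = -3 has size 2.
Step 3 — with total size 5, 4 blocks, and largest block 2, the block sizes (in nonincreasing order) are [2, 1, 1, 1].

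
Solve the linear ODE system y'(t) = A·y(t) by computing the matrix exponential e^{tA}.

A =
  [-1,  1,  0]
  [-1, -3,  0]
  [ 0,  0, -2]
e^{tA} =
  [t*exp(-2*t) + exp(-2*t), t*exp(-2*t), 0]
  [-t*exp(-2*t), -t*exp(-2*t) + exp(-2*t), 0]
  [0, 0, exp(-2*t)]

Strategy: write A = P · J · P⁻¹ where J is a Jordan canonical form, so e^{tA} = P · e^{tJ} · P⁻¹, and e^{tJ} can be computed block-by-block.

A has Jordan form
J =
  [-2,  1,  0]
  [ 0, -2,  0]
  [ 0,  0, -2]
(up to reordering of blocks).

Per-block formulas:
  For a 2×2 Jordan block J_2(-2): exp(t · J_2(-2)) = e^(-2t)·(I + t·N), where N is the 2×2 nilpotent shift.
  For a 1×1 block at λ = -2: exp(t · [-2]) = [e^(-2t)].

After assembling e^{tJ} and conjugating by P, we get:

e^{tA} =
  [t*exp(-2*t) + exp(-2*t), t*exp(-2*t), 0]
  [-t*exp(-2*t), -t*exp(-2*t) + exp(-2*t), 0]
  [0, 0, exp(-2*t)]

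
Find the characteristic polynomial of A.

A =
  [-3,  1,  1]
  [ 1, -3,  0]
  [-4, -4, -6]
x^3 + 12*x^2 + 48*x + 64

Expanding det(x·I − A) (e.g. by cofactor expansion or by noting that A is similar to its Jordan form J, which has the same characteristic polynomial as A) gives
  χ_A(x) = x^3 + 12*x^2 + 48*x + 64
which factors as (x + 4)^3. The eigenvalues (with algebraic multiplicities) are λ = -4 with multiplicity 3.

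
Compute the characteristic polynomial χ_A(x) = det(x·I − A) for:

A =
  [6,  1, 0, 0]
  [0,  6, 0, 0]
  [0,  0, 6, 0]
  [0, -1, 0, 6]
x^4 - 24*x^3 + 216*x^2 - 864*x + 1296

Expanding det(x·I − A) (e.g. by cofactor expansion or by noting that A is similar to its Jordan form J, which has the same characteristic polynomial as A) gives
  χ_A(x) = x^4 - 24*x^3 + 216*x^2 - 864*x + 1296
which factors as (x - 6)^4. The eigenvalues (with algebraic multiplicities) are λ = 6 with multiplicity 4.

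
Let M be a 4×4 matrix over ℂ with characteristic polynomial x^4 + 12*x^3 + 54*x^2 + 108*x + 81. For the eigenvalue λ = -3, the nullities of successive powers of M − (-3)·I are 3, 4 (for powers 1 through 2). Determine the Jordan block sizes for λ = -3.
Block sizes for λ = -3: [2, 1, 1]

From the dimensions of kernels of powers, the number of Jordan blocks of size at least j is d_j − d_{j−1} where d_j = dim ker(N^j) (with d_0 = 0). Computing the differences gives [3, 1].
The number of blocks of size exactly k is (#blocks of size ≥ k) − (#blocks of size ≥ k + 1), so the partition is: 2 block(s) of size 1, 1 block(s) of size 2.
In nonincreasing order the block sizes are [2, 1, 1].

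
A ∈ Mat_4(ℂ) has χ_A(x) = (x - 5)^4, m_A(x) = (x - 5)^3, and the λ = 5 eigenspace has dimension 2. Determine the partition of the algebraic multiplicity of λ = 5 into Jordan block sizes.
Block sizes for λ = 5: [3, 1]

Step 1 — from the characteristic polynomial, algebraic multiplicity of λ = 5 is 4. From dim ker(A − (5)·I) = 2, there are exactly 2 Jordan blocks for λ = 5.
Step 2 — from the minimal polynomial, the factor (x − 5)^3 tells us the largest block for λ = 5 has size 3.
Step 3 — with total size 4, 2 blocks, and largest block 3, the block sizes (in nonincreasing order) are [3, 1].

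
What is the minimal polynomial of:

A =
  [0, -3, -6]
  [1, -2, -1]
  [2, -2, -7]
x^3 + 9*x^2 + 27*x + 27

The characteristic polynomial is χ_A(x) = (x + 3)^3, so the eigenvalues are known. The minimal polynomial is
  m_A(x) = Π_λ (x − λ)^{k_λ}
where k_λ is the size of the *largest* Jordan block for λ (equivalently, the smallest k with (A − λI)^k v = 0 for every generalised eigenvector v of λ).

  λ = -3: largest Jordan block has size 3, contributing (x + 3)^3

So m_A(x) = (x + 3)^3 = x^3 + 9*x^2 + 27*x + 27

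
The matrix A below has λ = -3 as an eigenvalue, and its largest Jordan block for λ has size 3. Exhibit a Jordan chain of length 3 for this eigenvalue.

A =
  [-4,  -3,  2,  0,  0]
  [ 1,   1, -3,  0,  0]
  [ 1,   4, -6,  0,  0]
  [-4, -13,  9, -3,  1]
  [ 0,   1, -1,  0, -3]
A Jordan chain for λ = -3 of length 3:
v_1 = (-1, 1, 1, -3, 0)ᵀ
v_2 = (-3, 4, 4, -13, 1)ᵀ
v_3 = (0, 1, 0, 0, 0)ᵀ

Let N = A − (-3)·I. We want v_3 with N^3 v_3 = 0 but N^2 v_3 ≠ 0; then v_{j-1} := N · v_j for j = 3, …, 2.

Pick v_3 = (0, 1, 0, 0, 0)ᵀ.
Then v_2 = N · v_3 = (-3, 4, 4, -13, 1)ᵀ.
Then v_1 = N · v_2 = (-1, 1, 1, -3, 0)ᵀ.

Sanity check: (A − (-3)·I) v_1 = (0, 0, 0, 0, 0)ᵀ = 0. ✓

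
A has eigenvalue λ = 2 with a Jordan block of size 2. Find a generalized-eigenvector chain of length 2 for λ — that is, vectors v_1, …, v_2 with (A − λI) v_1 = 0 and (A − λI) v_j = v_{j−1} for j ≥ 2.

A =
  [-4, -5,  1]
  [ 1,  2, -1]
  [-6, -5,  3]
A Jordan chain for λ = 2 of length 2:
v_1 = (-1, 1, -1)ᵀ
v_2 = (1, -1, 0)ᵀ

Let N = A − (2)·I. We want v_2 with N^2 v_2 = 0 but N^1 v_2 ≠ 0; then v_{j-1} := N · v_j for j = 2, …, 2.

Pick v_2 = (1, -1, 0)ᵀ.
Then v_1 = N · v_2 = (-1, 1, -1)ᵀ.

Sanity check: (A − (2)·I) v_1 = (0, 0, 0)ᵀ = 0. ✓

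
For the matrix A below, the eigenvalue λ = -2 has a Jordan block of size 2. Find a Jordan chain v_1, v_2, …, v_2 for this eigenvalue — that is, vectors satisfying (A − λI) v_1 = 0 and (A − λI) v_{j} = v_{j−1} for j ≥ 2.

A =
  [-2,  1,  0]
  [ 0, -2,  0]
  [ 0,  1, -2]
A Jordan chain for λ = -2 of length 2:
v_1 = (1, 0, 1)ᵀ
v_2 = (0, 1, 0)ᵀ

Let N = A − (-2)·I. We want v_2 with N^2 v_2 = 0 but N^1 v_2 ≠ 0; then v_{j-1} := N · v_j for j = 2, …, 2.

Pick v_2 = (0, 1, 0)ᵀ.
Then v_1 = N · v_2 = (1, 0, 1)ᵀ.

Sanity check: (A − (-2)·I) v_1 = (0, 0, 0)ᵀ = 0. ✓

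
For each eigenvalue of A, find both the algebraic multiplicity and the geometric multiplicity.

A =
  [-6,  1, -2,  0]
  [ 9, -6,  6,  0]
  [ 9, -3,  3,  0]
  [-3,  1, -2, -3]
λ = -3: alg = 4, geom = 3

Step 1 — factor the characteristic polynomial to read off the algebraic multiplicities:
  χ_A(x) = (x + 3)^4

Step 2 — compute geometric multiplicities via the rank-nullity identity g(λ) = n − rank(A − λI):
  rank(A − (-3)·I) = 1, so dim ker(A − (-3)·I) = n − 1 = 3

Summary:
  λ = -3: algebraic multiplicity = 4, geometric multiplicity = 3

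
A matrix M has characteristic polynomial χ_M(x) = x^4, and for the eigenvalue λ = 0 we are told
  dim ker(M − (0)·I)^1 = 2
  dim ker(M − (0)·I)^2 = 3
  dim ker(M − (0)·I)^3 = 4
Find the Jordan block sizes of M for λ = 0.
Block sizes for λ = 0: [3, 1]

From the dimensions of kernels of powers, the number of Jordan blocks of size at least j is d_j − d_{j−1} where d_j = dim ker(N^j) (with d_0 = 0). Computing the differences gives [2, 1, 1].
The number of blocks of size exactly k is (#blocks of size ≥ k) − (#blocks of size ≥ k + 1), so the partition is: 1 block(s) of size 1, 1 block(s) of size 3.
In nonincreasing order the block sizes are [3, 1].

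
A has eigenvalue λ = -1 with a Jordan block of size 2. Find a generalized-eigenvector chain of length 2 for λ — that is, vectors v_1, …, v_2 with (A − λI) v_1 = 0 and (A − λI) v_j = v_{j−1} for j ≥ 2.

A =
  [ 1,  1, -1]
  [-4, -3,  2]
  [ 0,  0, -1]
A Jordan chain for λ = -1 of length 2:
v_1 = (2, -4, 0)ᵀ
v_2 = (1, 0, 0)ᵀ

Let N = A − (-1)·I. We want v_2 with N^2 v_2 = 0 but N^1 v_2 ≠ 0; then v_{j-1} := N · v_j for j = 2, …, 2.

Pick v_2 = (1, 0, 0)ᵀ.
Then v_1 = N · v_2 = (2, -4, 0)ᵀ.

Sanity check: (A − (-1)·I) v_1 = (0, 0, 0)ᵀ = 0. ✓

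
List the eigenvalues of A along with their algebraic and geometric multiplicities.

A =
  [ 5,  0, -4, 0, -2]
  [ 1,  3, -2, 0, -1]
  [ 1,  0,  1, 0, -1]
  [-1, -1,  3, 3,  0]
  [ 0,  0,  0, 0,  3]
λ = 3: alg = 5, geom = 3

Step 1 — factor the characteristic polynomial to read off the algebraic multiplicities:
  χ_A(x) = (x - 3)^5

Step 2 — compute geometric multiplicities via the rank-nullity identity g(λ) = n − rank(A − λI):
  rank(A − (3)·I) = 2, so dim ker(A − (3)·I) = n − 2 = 3

Summary:
  λ = 3: algebraic multiplicity = 5, geometric multiplicity = 3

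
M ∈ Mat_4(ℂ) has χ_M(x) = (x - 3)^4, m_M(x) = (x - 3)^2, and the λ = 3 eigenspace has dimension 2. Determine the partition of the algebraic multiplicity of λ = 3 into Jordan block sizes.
Block sizes for λ = 3: [2, 2]

Step 1 — from the characteristic polynomial, algebraic multiplicity of λ = 3 is 4. From dim ker(M − (3)·I) = 2, there are exactly 2 Jordan blocks for λ = 3.
Step 2 — from the minimal polynomial, the factor (x − 3)^2 tells us the largest block for λ = 3 has size 2.
Step 3 — with total size 4, 2 blocks, and largest block 2, the block sizes (in nonincreasing order) are [2, 2].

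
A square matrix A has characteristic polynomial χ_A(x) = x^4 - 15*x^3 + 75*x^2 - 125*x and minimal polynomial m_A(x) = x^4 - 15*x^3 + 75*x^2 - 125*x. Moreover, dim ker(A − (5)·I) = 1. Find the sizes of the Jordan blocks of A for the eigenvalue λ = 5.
Block sizes for λ = 5: [3]

Step 1 — from the characteristic polynomial, algebraic multiplicity of λ = 5 is 3. From dim ker(A − (5)·I) = 1, there are exactly 1 Jordan blocks for λ = 5.
Step 2 — from the minimal polynomial, the factor (x − 5)^3 tells us the largest block for λ = 5 has size 3.
Step 3 — with total size 3, 1 blocks, and largest block 3, the block sizes (in nonincreasing order) are [3].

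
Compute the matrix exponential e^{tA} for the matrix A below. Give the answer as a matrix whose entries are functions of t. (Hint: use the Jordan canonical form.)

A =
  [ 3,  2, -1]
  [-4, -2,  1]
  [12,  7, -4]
e^{tA} =
  [-2*t^2*exp(-t) + 4*t*exp(-t) + exp(-t), -t^2*exp(-t)/2 + 2*t*exp(-t), t^2*exp(-t)/2 - t*exp(-t)]
  [-4*t*exp(-t), -t*exp(-t) + exp(-t), t*exp(-t)]
  [-8*t^2*exp(-t) + 12*t*exp(-t), -2*t^2*exp(-t) + 7*t*exp(-t), 2*t^2*exp(-t) - 3*t*exp(-t) + exp(-t)]

Strategy: write A = P · J · P⁻¹ where J is a Jordan canonical form, so e^{tA} = P · e^{tJ} · P⁻¹, and e^{tJ} can be computed block-by-block.

A has Jordan form
J =
  [-1,  1,  0]
  [ 0, -1,  1]
  [ 0,  0, -1]
(up to reordering of blocks).

Per-block formulas:
  For a 3×3 Jordan block J_3(-1): exp(t · J_3(-1)) = e^(-1t)·(I + t·N + (t^2/2)·N^2), where N is the 3×3 nilpotent shift.

After assembling e^{tJ} and conjugating by P, we get:

e^{tA} =
  [-2*t^2*exp(-t) + 4*t*exp(-t) + exp(-t), -t^2*exp(-t)/2 + 2*t*exp(-t), t^2*exp(-t)/2 - t*exp(-t)]
  [-4*t*exp(-t), -t*exp(-t) + exp(-t), t*exp(-t)]
  [-8*t^2*exp(-t) + 12*t*exp(-t), -2*t^2*exp(-t) + 7*t*exp(-t), 2*t^2*exp(-t) - 3*t*exp(-t) + exp(-t)]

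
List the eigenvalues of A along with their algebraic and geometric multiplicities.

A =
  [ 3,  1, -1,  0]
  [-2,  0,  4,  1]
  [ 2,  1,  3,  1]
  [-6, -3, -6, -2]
λ = 1: alg = 4, geom = 2

Step 1 — factor the characteristic polynomial to read off the algebraic multiplicities:
  χ_A(x) = (x - 1)^4

Step 2 — compute geometric multiplicities via the rank-nullity identity g(λ) = n − rank(A − λI):
  rank(A − (1)·I) = 2, so dim ker(A − (1)·I) = n − 2 = 2

Summary:
  λ = 1: algebraic multiplicity = 4, geometric multiplicity = 2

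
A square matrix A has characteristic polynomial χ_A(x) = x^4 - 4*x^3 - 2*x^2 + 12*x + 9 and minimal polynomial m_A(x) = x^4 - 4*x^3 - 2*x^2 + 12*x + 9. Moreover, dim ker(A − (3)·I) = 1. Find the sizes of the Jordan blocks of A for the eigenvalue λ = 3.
Block sizes for λ = 3: [2]

Step 1 — from the characteristic polynomial, algebraic multiplicity of λ = 3 is 2. From dim ker(A − (3)·I) = 1, there are exactly 1 Jordan blocks for λ = 3.
Step 2 — from the minimal polynomial, the factor (x − 3)^2 tells us the largest block for λ = 3 has size 2.
Step 3 — with total size 2, 1 blocks, and largest block 2, the block sizes (in nonincreasing order) are [2].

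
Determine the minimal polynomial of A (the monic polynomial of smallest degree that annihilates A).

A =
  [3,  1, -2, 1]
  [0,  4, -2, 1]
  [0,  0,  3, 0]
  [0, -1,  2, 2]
x^2 - 6*x + 9

The characteristic polynomial is χ_A(x) = (x - 3)^4, so the eigenvalues are known. The minimal polynomial is
  m_A(x) = Π_λ (x − λ)^{k_λ}
where k_λ is the size of the *largest* Jordan block for λ (equivalently, the smallest k with (A − λI)^k v = 0 for every generalised eigenvector v of λ).

  λ = 3: largest Jordan block has size 2, contributing (x − 3)^2

So m_A(x) = (x - 3)^2 = x^2 - 6*x + 9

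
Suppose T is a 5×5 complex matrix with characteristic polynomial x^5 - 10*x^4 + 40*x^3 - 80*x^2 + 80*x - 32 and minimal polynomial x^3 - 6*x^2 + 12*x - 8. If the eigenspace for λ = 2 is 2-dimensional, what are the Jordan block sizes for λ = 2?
Block sizes for λ = 2: [3, 2]

Step 1 — from the characteristic polynomial, algebraic multiplicity of λ = 2 is 5. From dim ker(T − (2)·I) = 2, there are exactly 2 Jordan blocks for λ = 2.
Step 2 — from the minimal polynomial, the factor (x − 2)^3 tells us the largest block for λ = 2 has size 3.
Step 3 — with total size 5, 2 blocks, and largest block 3, the block sizes (in nonincreasing order) are [3, 2].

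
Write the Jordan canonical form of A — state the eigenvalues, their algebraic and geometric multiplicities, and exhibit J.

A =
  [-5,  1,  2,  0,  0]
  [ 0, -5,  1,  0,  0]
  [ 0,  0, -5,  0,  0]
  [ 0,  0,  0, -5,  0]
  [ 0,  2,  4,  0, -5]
J_3(-5) ⊕ J_1(-5) ⊕ J_1(-5)

The characteristic polynomial is
  det(x·I − A) = x^5 + 25*x^4 + 250*x^3 + 1250*x^2 + 3125*x + 3125 = (x + 5)^5

Eigenvalues and multiplicities (the geometric multiplicity of λ is n − rank(A − λI), which equals the number of Jordan blocks for λ):
  λ = -5: algebraic multiplicity = 5, geometric multiplicity = 3

Determining the block sizes for each eigenvalue:
  λ = -5: with am = 5 and gm = 3, the partition is not yet determined (e.g. several partitions of 5 into 3 parts exist). Let N = A − (-5)·I. Computing rank(N^1) = 2, rank(N^2) = 1, rank(N^3) = 0; the number of blocks of size ≥ j is rank(N^{j−1}) − rank(N^j), giving [3, 1, 1]. So we have 1 block(s) of size 3, 2 block(s) of size 1 → block sizes [3, 1, 1]

Assembling the blocks gives a Jordan form
J =
  [-5,  1,  0,  0,  0]
  [ 0, -5,  1,  0,  0]
  [ 0,  0, -5,  0,  0]
  [ 0,  0,  0, -5,  0]
  [ 0,  0,  0,  0, -5]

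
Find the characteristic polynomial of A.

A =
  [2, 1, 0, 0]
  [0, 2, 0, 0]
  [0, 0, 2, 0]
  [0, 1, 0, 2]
x^4 - 8*x^3 + 24*x^2 - 32*x + 16

Expanding det(x·I − A) (e.g. by cofactor expansion or by noting that A is similar to its Jordan form J, which has the same characteristic polynomial as A) gives
  χ_A(x) = x^4 - 8*x^3 + 24*x^2 - 32*x + 16
which factors as (x - 2)^4. The eigenvalues (with algebraic multiplicities) are λ = 2 with multiplicity 4.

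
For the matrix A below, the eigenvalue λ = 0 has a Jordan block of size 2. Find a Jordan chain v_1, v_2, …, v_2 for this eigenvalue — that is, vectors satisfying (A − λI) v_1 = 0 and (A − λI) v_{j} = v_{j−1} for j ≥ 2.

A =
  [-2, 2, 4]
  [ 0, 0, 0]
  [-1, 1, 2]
A Jordan chain for λ = 0 of length 2:
v_1 = (-2, 0, -1)ᵀ
v_2 = (1, 0, 0)ᵀ

Let N = A − (0)·I. We want v_2 with N^2 v_2 = 0 but N^1 v_2 ≠ 0; then v_{j-1} := N · v_j for j = 2, …, 2.

Pick v_2 = (1, 0, 0)ᵀ.
Then v_1 = N · v_2 = (-2, 0, -1)ᵀ.

Sanity check: (A − (0)·I) v_1 = (0, 0, 0)ᵀ = 0. ✓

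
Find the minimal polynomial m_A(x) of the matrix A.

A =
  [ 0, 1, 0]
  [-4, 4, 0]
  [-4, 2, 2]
x^2 - 4*x + 4

The characteristic polynomial is χ_A(x) = (x - 2)^3, so the eigenvalues are known. The minimal polynomial is
  m_A(x) = Π_λ (x − λ)^{k_λ}
where k_λ is the size of the *largest* Jordan block for λ (equivalently, the smallest k with (A − λI)^k v = 0 for every generalised eigenvector v of λ).

  λ = 2: largest Jordan block has size 2, contributing (x − 2)^2

So m_A(x) = (x - 2)^2 = x^2 - 4*x + 4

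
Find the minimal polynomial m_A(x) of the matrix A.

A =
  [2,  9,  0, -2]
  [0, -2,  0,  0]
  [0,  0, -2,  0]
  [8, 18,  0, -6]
x^2 + 4*x + 4

The characteristic polynomial is χ_A(x) = (x + 2)^4, so the eigenvalues are known. The minimal polynomial is
  m_A(x) = Π_λ (x − λ)^{k_λ}
where k_λ is the size of the *largest* Jordan block for λ (equivalently, the smallest k with (A − λI)^k v = 0 for every generalised eigenvector v of λ).

  λ = -2: largest Jordan block has size 2, contributing (x + 2)^2

So m_A(x) = (x + 2)^2 = x^2 + 4*x + 4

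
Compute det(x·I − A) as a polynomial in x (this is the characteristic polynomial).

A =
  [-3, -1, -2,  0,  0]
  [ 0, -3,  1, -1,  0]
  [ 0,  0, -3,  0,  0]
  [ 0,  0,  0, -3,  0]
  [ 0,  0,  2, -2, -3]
x^5 + 15*x^4 + 90*x^3 + 270*x^2 + 405*x + 243

Expanding det(x·I − A) (e.g. by cofactor expansion or by noting that A is similar to its Jordan form J, which has the same characteristic polynomial as A) gives
  χ_A(x) = x^5 + 15*x^4 + 90*x^3 + 270*x^2 + 405*x + 243
which factors as (x + 3)^5. The eigenvalues (with algebraic multiplicities) are λ = -3 with multiplicity 5.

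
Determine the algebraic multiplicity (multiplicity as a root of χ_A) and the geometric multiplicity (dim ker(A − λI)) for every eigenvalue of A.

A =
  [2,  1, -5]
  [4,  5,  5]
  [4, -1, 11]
λ = 6: alg = 3, geom = 2

Step 1 — factor the characteristic polynomial to read off the algebraic multiplicities:
  χ_A(x) = (x - 6)^3

Step 2 — compute geometric multiplicities via the rank-nullity identity g(λ) = n − rank(A − λI):
  rank(A − (6)·I) = 1, so dim ker(A − (6)·I) = n − 1 = 2

Summary:
  λ = 6: algebraic multiplicity = 3, geometric multiplicity = 2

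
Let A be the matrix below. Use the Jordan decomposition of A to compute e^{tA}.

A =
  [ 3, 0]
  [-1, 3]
e^{tA} =
  [exp(3*t), 0]
  [-t*exp(3*t), exp(3*t)]

Strategy: write A = P · J · P⁻¹ where J is a Jordan canonical form, so e^{tA} = P · e^{tJ} · P⁻¹, and e^{tJ} can be computed block-by-block.

A has Jordan form
J =
  [3, 1]
  [0, 3]
(up to reordering of blocks).

Per-block formulas:
  For a 2×2 Jordan block J_2(3): exp(t · J_2(3)) = e^(3t)·(I + t·N), where N is the 2×2 nilpotent shift.

After assembling e^{tJ} and conjugating by P, we get:

e^{tA} =
  [exp(3*t), 0]
  [-t*exp(3*t), exp(3*t)]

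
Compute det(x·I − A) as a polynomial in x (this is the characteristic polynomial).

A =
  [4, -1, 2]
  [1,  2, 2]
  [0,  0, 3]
x^3 - 9*x^2 + 27*x - 27

Expanding det(x·I − A) (e.g. by cofactor expansion or by noting that A is similar to its Jordan form J, which has the same characteristic polynomial as A) gives
  χ_A(x) = x^3 - 9*x^2 + 27*x - 27
which factors as (x - 3)^3. The eigenvalues (with algebraic multiplicities) are λ = 3 with multiplicity 3.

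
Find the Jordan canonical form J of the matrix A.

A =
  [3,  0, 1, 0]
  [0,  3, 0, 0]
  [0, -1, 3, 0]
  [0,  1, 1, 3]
J_3(3) ⊕ J_1(3)

The characteristic polynomial is
  det(x·I − A) = x^4 - 12*x^3 + 54*x^2 - 108*x + 81 = (x - 3)^4

Eigenvalues and multiplicities (the geometric multiplicity of λ is n − rank(A − λI), which equals the number of Jordan blocks for λ):
  λ = 3: algebraic multiplicity = 4, geometric multiplicity = 2

Determining the block sizes for each eigenvalue:
  λ = 3: with am = 4 and gm = 2, the partition is not yet determined (e.g. several partitions of 4 into 2 parts exist). Let N = A − (3)·I. Computing rank(N^1) = 2, rank(N^2) = 1, rank(N^3) = 0; the number of blocks of size ≥ j is rank(N^{j−1}) − rank(N^j), giving [2, 1, 1]. So we have 1 block(s) of size 3, 1 block(s) of size 1 → block sizes [3, 1]

Assembling the blocks gives a Jordan form
J =
  [3, 1, 0, 0]
  [0, 3, 1, 0]
  [0, 0, 3, 0]
  [0, 0, 0, 3]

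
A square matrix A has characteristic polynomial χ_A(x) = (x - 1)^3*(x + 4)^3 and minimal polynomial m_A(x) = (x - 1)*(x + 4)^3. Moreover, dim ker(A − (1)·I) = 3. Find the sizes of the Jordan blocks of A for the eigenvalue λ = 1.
Block sizes for λ = 1: [1, 1, 1]

Step 1 — from the characteristic polynomial, algebraic multiplicity of λ = 1 is 3. From dim ker(A − (1)·I) = 3, there are exactly 3 Jordan blocks for λ = 1.
Step 2 — from the minimal polynomial, the factor (x − 1) tells us the largest block for λ = 1 has size 1.
Step 3 — with total size 3, 3 blocks, and largest block 1, the block sizes (in nonincreasing order) are [1, 1, 1].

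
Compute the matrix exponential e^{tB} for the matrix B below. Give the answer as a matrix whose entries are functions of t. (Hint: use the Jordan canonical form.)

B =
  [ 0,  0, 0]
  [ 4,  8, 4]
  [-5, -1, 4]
e^{tB} =
  [1, 0, 0]
  [-2*t*exp(6*t) + exp(6*t) - 1, 2*t*exp(6*t) + exp(6*t), 4*t*exp(6*t)]
  [t*exp(6*t) - exp(6*t) + 1, -t*exp(6*t), -2*t*exp(6*t) + exp(6*t)]

Strategy: write B = P · J · P⁻¹ where J is a Jordan canonical form, so e^{tB} = P · e^{tJ} · P⁻¹, and e^{tJ} can be computed block-by-block.

B has Jordan form
J =
  [0, 0, 0]
  [0, 6, 1]
  [0, 0, 6]
(up to reordering of blocks).

Per-block formulas:
  For a 1×1 block at λ = 0: exp(t · [0]) = [e^(0t)].
  For a 2×2 Jordan block J_2(6): exp(t · J_2(6)) = e^(6t)·(I + t·N), where N is the 2×2 nilpotent shift.

After assembling e^{tJ} and conjugating by P, we get:

e^{tB} =
  [1, 0, 0]
  [-2*t*exp(6*t) + exp(6*t) - 1, 2*t*exp(6*t) + exp(6*t), 4*t*exp(6*t)]
  [t*exp(6*t) - exp(6*t) + 1, -t*exp(6*t), -2*t*exp(6*t) + exp(6*t)]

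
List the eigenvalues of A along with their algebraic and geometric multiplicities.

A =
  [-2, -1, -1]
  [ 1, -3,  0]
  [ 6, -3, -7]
λ = -4: alg = 3, geom = 1

Step 1 — factor the characteristic polynomial to read off the algebraic multiplicities:
  χ_A(x) = (x + 4)^3

Step 2 — compute geometric multiplicities via the rank-nullity identity g(λ) = n − rank(A − λI):
  rank(A − (-4)·I) = 2, so dim ker(A − (-4)·I) = n − 2 = 1

Summary:
  λ = -4: algebraic multiplicity = 3, geometric multiplicity = 1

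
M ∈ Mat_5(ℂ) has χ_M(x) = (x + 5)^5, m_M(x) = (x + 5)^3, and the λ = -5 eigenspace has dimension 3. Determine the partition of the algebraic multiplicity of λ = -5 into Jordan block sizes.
Block sizes for λ = -5: [3, 1, 1]

Step 1 — from the characteristic polynomial, algebraic multiplicity of λ = -5 is 5. From dim ker(M − (-5)·I) = 3, there are exactly 3 Jordan blocks for λ = -5.
Step 2 — from the minimal polynomial, the factor (x + 5)^3 tells us the largest block for λ = -5 has size 3.
Step 3 — with total size 5, 3 blocks, and largest block 3, the block sizes (in nonincreasing order) are [3, 1, 1].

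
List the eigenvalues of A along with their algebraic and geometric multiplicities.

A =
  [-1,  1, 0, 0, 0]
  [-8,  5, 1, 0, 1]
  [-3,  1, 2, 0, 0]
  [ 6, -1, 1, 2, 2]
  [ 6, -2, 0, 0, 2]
λ = 2: alg = 5, geom = 2

Step 1 — factor the characteristic polynomial to read off the algebraic multiplicities:
  χ_A(x) = (x - 2)^5

Step 2 — compute geometric multiplicities via the rank-nullity identity g(λ) = n − rank(A − λI):
  rank(A − (2)·I) = 3, so dim ker(A − (2)·I) = n − 3 = 2

Summary:
  λ = 2: algebraic multiplicity = 5, geometric multiplicity = 2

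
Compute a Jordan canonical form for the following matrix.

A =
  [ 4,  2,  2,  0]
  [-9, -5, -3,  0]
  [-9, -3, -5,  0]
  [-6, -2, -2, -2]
J_2(-2) ⊕ J_1(-2) ⊕ J_1(-2)

The characteristic polynomial is
  det(x·I − A) = x^4 + 8*x^3 + 24*x^2 + 32*x + 16 = (x + 2)^4

Eigenvalues and multiplicities (the geometric multiplicity of λ is n − rank(A − λI), which equals the number of Jordan blocks for λ):
  λ = -2: algebraic multiplicity = 4, geometric multiplicity = 3

Determining the block sizes for each eigenvalue:
  λ = -2: 3 blocks summing to 4 forces exactly one block of size 2 and the rest size 1 → block sizes [2, 1, 1]

Assembling the blocks gives a Jordan form
J =
  [-2,  1,  0,  0]
  [ 0, -2,  0,  0]
  [ 0,  0, -2,  0]
  [ 0,  0,  0, -2]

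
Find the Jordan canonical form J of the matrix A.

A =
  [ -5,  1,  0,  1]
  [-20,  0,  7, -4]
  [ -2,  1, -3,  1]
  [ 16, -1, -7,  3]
J_2(-3) ⊕ J_1(-3) ⊕ J_1(4)

The characteristic polynomial is
  det(x·I − A) = x^4 + 5*x^3 - 9*x^2 - 81*x - 108 = (x - 4)*(x + 3)^3

Eigenvalues and multiplicities (the geometric multiplicity of λ is n − rank(A − λI), which equals the number of Jordan blocks for λ):
  λ = -3: algebraic multiplicity = 3, geometric multiplicity = 2
  λ = 4: algebraic multiplicity = 1, geometric multiplicity = 1

Determining the block sizes for each eigenvalue:
  λ = -3: 2 blocks summing to 3 forces exactly one block of size 2 and the rest size 1 → block sizes [2, 1]
  λ = 4: one block (gm = 1), so the single block has size am = 1 → block sizes [1]

Assembling the blocks gives a Jordan form
J =
  [-3,  1,  0, 0]
  [ 0, -3,  0, 0]
  [ 0,  0, -3, 0]
  [ 0,  0,  0, 4]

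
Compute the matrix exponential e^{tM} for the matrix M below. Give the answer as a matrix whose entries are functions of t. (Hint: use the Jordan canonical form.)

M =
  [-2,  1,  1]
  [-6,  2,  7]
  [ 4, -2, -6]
e^{tM} =
  [-t^2*exp(-2*t) + exp(-2*t), t^2*exp(-2*t) + t*exp(-2*t), 3*t^2*exp(-2*t)/2 + t*exp(-2*t)]
  [2*t^2*exp(-2*t) - 6*t*exp(-2*t), -2*t^2*exp(-2*t) + 4*t*exp(-2*t) + exp(-2*t), -3*t^2*exp(-2*t) + 7*t*exp(-2*t)]
  [-2*t^2*exp(-2*t) + 4*t*exp(-2*t), 2*t^2*exp(-2*t) - 2*t*exp(-2*t), 3*t^2*exp(-2*t) - 4*t*exp(-2*t) + exp(-2*t)]

Strategy: write M = P · J · P⁻¹ where J is a Jordan canonical form, so e^{tM} = P · e^{tJ} · P⁻¹, and e^{tJ} can be computed block-by-block.

M has Jordan form
J =
  [-2,  1,  0]
  [ 0, -2,  1]
  [ 0,  0, -2]
(up to reordering of blocks).

Per-block formulas:
  For a 3×3 Jordan block J_3(-2): exp(t · J_3(-2)) = e^(-2t)·(I + t·N + (t^2/2)·N^2), where N is the 3×3 nilpotent shift.

After assembling e^{tJ} and conjugating by P, we get:

e^{tM} =
  [-t^2*exp(-2*t) + exp(-2*t), t^2*exp(-2*t) + t*exp(-2*t), 3*t^2*exp(-2*t)/2 + t*exp(-2*t)]
  [2*t^2*exp(-2*t) - 6*t*exp(-2*t), -2*t^2*exp(-2*t) + 4*t*exp(-2*t) + exp(-2*t), -3*t^2*exp(-2*t) + 7*t*exp(-2*t)]
  [-2*t^2*exp(-2*t) + 4*t*exp(-2*t), 2*t^2*exp(-2*t) - 2*t*exp(-2*t), 3*t^2*exp(-2*t) - 4*t*exp(-2*t) + exp(-2*t)]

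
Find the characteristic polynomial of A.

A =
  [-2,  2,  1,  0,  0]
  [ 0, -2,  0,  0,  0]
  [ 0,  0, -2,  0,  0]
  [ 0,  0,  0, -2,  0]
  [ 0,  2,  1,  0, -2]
x^5 + 10*x^4 + 40*x^3 + 80*x^2 + 80*x + 32

Expanding det(x·I − A) (e.g. by cofactor expansion or by noting that A is similar to its Jordan form J, which has the same characteristic polynomial as A) gives
  χ_A(x) = x^5 + 10*x^4 + 40*x^3 + 80*x^2 + 80*x + 32
which factors as (x + 2)^5. The eigenvalues (with algebraic multiplicities) are λ = -2 with multiplicity 5.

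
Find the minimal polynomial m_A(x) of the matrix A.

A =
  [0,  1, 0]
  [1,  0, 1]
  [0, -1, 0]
x^3

The characteristic polynomial is χ_A(x) = x^3, so the eigenvalues are known. The minimal polynomial is
  m_A(x) = Π_λ (x − λ)^{k_λ}
where k_λ is the size of the *largest* Jordan block for λ (equivalently, the smallest k with (A − λI)^k v = 0 for every generalised eigenvector v of λ).

  λ = 0: largest Jordan block has size 3, contributing (x − 0)^3

So m_A(x) = x^3 = x^3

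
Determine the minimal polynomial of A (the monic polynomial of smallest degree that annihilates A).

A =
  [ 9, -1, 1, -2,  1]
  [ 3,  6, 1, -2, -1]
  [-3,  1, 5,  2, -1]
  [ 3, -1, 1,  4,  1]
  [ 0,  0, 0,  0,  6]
x^3 - 18*x^2 + 108*x - 216

The characteristic polynomial is χ_A(x) = (x - 6)^5, so the eigenvalues are known. The minimal polynomial is
  m_A(x) = Π_λ (x − λ)^{k_λ}
where k_λ is the size of the *largest* Jordan block for λ (equivalently, the smallest k with (A − λI)^k v = 0 for every generalised eigenvector v of λ).

  λ = 6: largest Jordan block has size 3, contributing (x − 6)^3

So m_A(x) = (x - 6)^3 = x^3 - 18*x^2 + 108*x - 216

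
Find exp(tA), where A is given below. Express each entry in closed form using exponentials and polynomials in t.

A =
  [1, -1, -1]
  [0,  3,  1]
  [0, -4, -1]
e^{tA} =
  [exp(t), t^2*exp(t) - t*exp(t), t^2*exp(t)/2 - t*exp(t)]
  [0, 2*t*exp(t) + exp(t), t*exp(t)]
  [0, -4*t*exp(t), -2*t*exp(t) + exp(t)]

Strategy: write A = P · J · P⁻¹ where J is a Jordan canonical form, so e^{tA} = P · e^{tJ} · P⁻¹, and e^{tJ} can be computed block-by-block.

A has Jordan form
J =
  [1, 1, 0]
  [0, 1, 1]
  [0, 0, 1]
(up to reordering of blocks).

Per-block formulas:
  For a 3×3 Jordan block J_3(1): exp(t · J_3(1)) = e^(1t)·(I + t·N + (t^2/2)·N^2), where N is the 3×3 nilpotent shift.

After assembling e^{tJ} and conjugating by P, we get:

e^{tA} =
  [exp(t), t^2*exp(t) - t*exp(t), t^2*exp(t)/2 - t*exp(t)]
  [0, 2*t*exp(t) + exp(t), t*exp(t)]
  [0, -4*t*exp(t), -2*t*exp(t) + exp(t)]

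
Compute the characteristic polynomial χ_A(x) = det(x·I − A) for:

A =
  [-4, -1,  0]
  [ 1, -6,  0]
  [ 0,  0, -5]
x^3 + 15*x^2 + 75*x + 125

Expanding det(x·I − A) (e.g. by cofactor expansion or by noting that A is similar to its Jordan form J, which has the same characteristic polynomial as A) gives
  χ_A(x) = x^3 + 15*x^2 + 75*x + 125
which factors as (x + 5)^3. The eigenvalues (with algebraic multiplicities) are λ = -5 with multiplicity 3.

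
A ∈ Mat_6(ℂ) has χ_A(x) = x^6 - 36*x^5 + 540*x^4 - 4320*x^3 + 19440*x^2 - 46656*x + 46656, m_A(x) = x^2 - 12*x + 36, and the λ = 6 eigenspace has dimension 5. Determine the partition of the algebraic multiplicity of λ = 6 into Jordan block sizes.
Block sizes for λ = 6: [2, 1, 1, 1, 1]

Step 1 — from the characteristic polynomial, algebraic multiplicity of λ = 6 is 6. From dim ker(A − (6)·I) = 5, there are exactly 5 Jordan blocks for λ = 6.
Step 2 — from the minimal polynomial, the factor (x − 6)^2 tells us the largest block for λ = 6 has size 2.
Step 3 — with total size 6, 5 blocks, and largest block 2, the block sizes (in nonincreasing order) are [2, 1, 1, 1, 1].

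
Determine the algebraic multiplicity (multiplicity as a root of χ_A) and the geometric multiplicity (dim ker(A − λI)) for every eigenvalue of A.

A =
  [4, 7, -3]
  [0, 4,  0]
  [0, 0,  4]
λ = 4: alg = 3, geom = 2

Step 1 — factor the characteristic polynomial to read off the algebraic multiplicities:
  χ_A(x) = (x - 4)^3

Step 2 — compute geometric multiplicities via the rank-nullity identity g(λ) = n − rank(A − λI):
  rank(A − (4)·I) = 1, so dim ker(A − (4)·I) = n − 1 = 2

Summary:
  λ = 4: algebraic multiplicity = 3, geometric multiplicity = 2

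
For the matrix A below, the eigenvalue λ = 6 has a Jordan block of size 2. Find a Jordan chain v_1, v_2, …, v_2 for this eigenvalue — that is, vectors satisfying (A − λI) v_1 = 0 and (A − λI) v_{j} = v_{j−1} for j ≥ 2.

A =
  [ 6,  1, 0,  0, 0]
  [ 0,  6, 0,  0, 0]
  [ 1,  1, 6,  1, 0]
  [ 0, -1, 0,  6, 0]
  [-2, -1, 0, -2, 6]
A Jordan chain for λ = 6 of length 2:
v_1 = (0, 0, 1, 0, -2)ᵀ
v_2 = (1, 0, 0, 0, 0)ᵀ

Let N = A − (6)·I. We want v_2 with N^2 v_2 = 0 but N^1 v_2 ≠ 0; then v_{j-1} := N · v_j for j = 2, …, 2.

Pick v_2 = (1, 0, 0, 0, 0)ᵀ.
Then v_1 = N · v_2 = (0, 0, 1, 0, -2)ᵀ.

Sanity check: (A − (6)·I) v_1 = (0, 0, 0, 0, 0)ᵀ = 0. ✓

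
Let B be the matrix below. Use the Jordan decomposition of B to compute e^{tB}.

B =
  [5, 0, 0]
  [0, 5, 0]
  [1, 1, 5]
e^{tB} =
  [exp(5*t), 0, 0]
  [0, exp(5*t), 0]
  [t*exp(5*t), t*exp(5*t), exp(5*t)]

Strategy: write B = P · J · P⁻¹ where J is a Jordan canonical form, so e^{tB} = P · e^{tJ} · P⁻¹, and e^{tJ} can be computed block-by-block.

B has Jordan form
J =
  [5, 1, 0]
  [0, 5, 0]
  [0, 0, 5]
(up to reordering of blocks).

Per-block formulas:
  For a 2×2 Jordan block J_2(5): exp(t · J_2(5)) = e^(5t)·(I + t·N), where N is the 2×2 nilpotent shift.
  For a 1×1 block at λ = 5: exp(t · [5]) = [e^(5t)].

After assembling e^{tJ} and conjugating by P, we get:

e^{tB} =
  [exp(5*t), 0, 0]
  [0, exp(5*t), 0]
  [t*exp(5*t), t*exp(5*t), exp(5*t)]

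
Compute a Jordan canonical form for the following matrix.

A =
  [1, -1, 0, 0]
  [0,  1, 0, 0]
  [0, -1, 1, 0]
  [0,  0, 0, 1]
J_2(1) ⊕ J_1(1) ⊕ J_1(1)

The characteristic polynomial is
  det(x·I − A) = x^4 - 4*x^3 + 6*x^2 - 4*x + 1 = (x - 1)^4

Eigenvalues and multiplicities (the geometric multiplicity of λ is n − rank(A − λI), which equals the number of Jordan blocks for λ):
  λ = 1: algebraic multiplicity = 4, geometric multiplicity = 3

Determining the block sizes for each eigenvalue:
  λ = 1: 3 blocks summing to 4 forces exactly one block of size 2 and the rest size 1 → block sizes [2, 1, 1]

Assembling the blocks gives a Jordan form
J =
  [1, 1, 0, 0]
  [0, 1, 0, 0]
  [0, 0, 1, 0]
  [0, 0, 0, 1]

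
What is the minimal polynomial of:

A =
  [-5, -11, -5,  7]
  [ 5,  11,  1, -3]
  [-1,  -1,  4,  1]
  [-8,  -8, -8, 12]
x^4 - 22*x^3 + 180*x^2 - 648*x + 864

The characteristic polynomial is χ_A(x) = (x - 6)^3*(x - 4), so the eigenvalues are known. The minimal polynomial is
  m_A(x) = Π_λ (x − λ)^{k_λ}
where k_λ is the size of the *largest* Jordan block for λ (equivalently, the smallest k with (A − λI)^k v = 0 for every generalised eigenvector v of λ).

  λ = 4: largest Jordan block has size 1, contributing (x − 4)
  λ = 6: largest Jordan block has size 3, contributing (x − 6)^3

So m_A(x) = (x - 6)^3*(x - 4) = x^4 - 22*x^3 + 180*x^2 - 648*x + 864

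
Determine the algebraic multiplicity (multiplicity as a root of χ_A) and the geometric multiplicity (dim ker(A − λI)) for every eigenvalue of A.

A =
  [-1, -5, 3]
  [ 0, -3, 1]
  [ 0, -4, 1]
λ = -1: alg = 3, geom = 1

Step 1 — factor the characteristic polynomial to read off the algebraic multiplicities:
  χ_A(x) = (x + 1)^3

Step 2 — compute geometric multiplicities via the rank-nullity identity g(λ) = n − rank(A − λI):
  rank(A − (-1)·I) = 2, so dim ker(A − (-1)·I) = n − 2 = 1

Summary:
  λ = -1: algebraic multiplicity = 3, geometric multiplicity = 1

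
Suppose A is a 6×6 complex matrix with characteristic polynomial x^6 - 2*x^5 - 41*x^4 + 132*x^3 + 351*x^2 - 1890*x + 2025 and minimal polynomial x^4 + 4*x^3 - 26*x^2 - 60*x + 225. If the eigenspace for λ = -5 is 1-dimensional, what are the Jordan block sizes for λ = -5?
Block sizes for λ = -5: [2]

Step 1 — from the characteristic polynomial, algebraic multiplicity of λ = -5 is 2. From dim ker(A − (-5)·I) = 1, there are exactly 1 Jordan blocks for λ = -5.
Step 2 — from the minimal polynomial, the factor (x + 5)^2 tells us the largest block for λ = -5 has size 2.
Step 3 — with total size 2, 1 blocks, and largest block 2, the block sizes (in nonincreasing order) are [2].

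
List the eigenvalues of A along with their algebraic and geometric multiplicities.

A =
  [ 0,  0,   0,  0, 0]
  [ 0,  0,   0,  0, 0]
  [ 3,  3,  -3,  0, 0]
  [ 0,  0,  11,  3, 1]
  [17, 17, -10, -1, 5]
λ = -3: alg = 1, geom = 1; λ = 0: alg = 2, geom = 2; λ = 4: alg = 2, geom = 1

Step 1 — factor the characteristic polynomial to read off the algebraic multiplicities:
  χ_A(x) = x^2*(x - 4)^2*(x + 3)

Step 2 — compute geometric multiplicities via the rank-nullity identity g(λ) = n − rank(A − λI):
  rank(A − (-3)·I) = 4, so dim ker(A − (-3)·I) = n − 4 = 1
  rank(A − (0)·I) = 3, so dim ker(A − (0)·I) = n − 3 = 2
  rank(A − (4)·I) = 4, so dim ker(A − (4)·I) = n − 4 = 1

Summary:
  λ = -3: algebraic multiplicity = 1, geometric multiplicity = 1
  λ = 0: algebraic multiplicity = 2, geometric multiplicity = 2
  λ = 4: algebraic multiplicity = 2, geometric multiplicity = 1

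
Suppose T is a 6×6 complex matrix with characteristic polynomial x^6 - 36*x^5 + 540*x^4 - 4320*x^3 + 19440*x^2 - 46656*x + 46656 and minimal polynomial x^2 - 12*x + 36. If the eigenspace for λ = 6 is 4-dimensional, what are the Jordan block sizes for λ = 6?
Block sizes for λ = 6: [2, 2, 1, 1]

Step 1 — from the characteristic polynomial, algebraic multiplicity of λ = 6 is 6. From dim ker(T − (6)·I) = 4, there are exactly 4 Jordan blocks for λ = 6.
Step 2 — from the minimal polynomial, the factor (x − 6)^2 tells us the largest block for λ = 6 has size 2.
Step 3 — with total size 6, 4 blocks, and largest block 2, the block sizes (in nonincreasing order) are [2, 2, 1, 1].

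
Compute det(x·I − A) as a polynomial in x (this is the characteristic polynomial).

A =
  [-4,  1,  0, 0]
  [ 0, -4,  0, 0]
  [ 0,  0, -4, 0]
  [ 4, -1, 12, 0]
x^4 + 12*x^3 + 48*x^2 + 64*x

Expanding det(x·I − A) (e.g. by cofactor expansion or by noting that A is similar to its Jordan form J, which has the same characteristic polynomial as A) gives
  χ_A(x) = x^4 + 12*x^3 + 48*x^2 + 64*x
which factors as x*(x + 4)^3. The eigenvalues (with algebraic multiplicities) are λ = -4 with multiplicity 3, λ = 0 with multiplicity 1.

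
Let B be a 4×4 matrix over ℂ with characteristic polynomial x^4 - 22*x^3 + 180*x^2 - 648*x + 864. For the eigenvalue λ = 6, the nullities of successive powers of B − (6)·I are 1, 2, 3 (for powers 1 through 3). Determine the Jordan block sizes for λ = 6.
Block sizes for λ = 6: [3]

From the dimensions of kernels of powers, the number of Jordan blocks of size at least j is d_j − d_{j−1} where d_j = dim ker(N^j) (with d_0 = 0). Computing the differences gives [1, 1, 1].
The number of blocks of size exactly k is (#blocks of size ≥ k) − (#blocks of size ≥ k + 1), so the partition is: 1 block(s) of size 3.
In nonincreasing order the block sizes are [3].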